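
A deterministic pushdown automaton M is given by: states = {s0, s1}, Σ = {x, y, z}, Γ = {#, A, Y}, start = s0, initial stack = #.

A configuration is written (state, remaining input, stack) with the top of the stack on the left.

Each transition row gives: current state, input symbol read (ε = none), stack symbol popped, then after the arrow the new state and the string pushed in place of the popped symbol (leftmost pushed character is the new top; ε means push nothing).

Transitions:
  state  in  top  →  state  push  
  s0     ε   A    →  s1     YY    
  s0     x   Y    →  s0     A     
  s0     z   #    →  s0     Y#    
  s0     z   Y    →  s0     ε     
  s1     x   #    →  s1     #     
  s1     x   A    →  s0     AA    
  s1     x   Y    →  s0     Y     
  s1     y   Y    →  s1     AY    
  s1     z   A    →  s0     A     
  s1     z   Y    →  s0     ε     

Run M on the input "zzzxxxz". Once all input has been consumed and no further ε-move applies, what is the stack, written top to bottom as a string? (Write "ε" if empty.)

(s0, zzzxxxz, #)
  read z, top #: go to s0, push Y# → (s0, zzxxxz, Y#)
  read z, top Y: go to s0, push ε → (s0, zxxxz, #)
  read z, top #: go to s0, push Y# → (s0, xxxz, Y#)
  read x, top Y: go to s0, push A → (s0, xxz, A#)
  ε-move, top A: go to s1, push YY → (s1, xxz, YY#)
  read x, top Y: go to s0, push Y → (s0, xz, YY#)
  read x, top Y: go to s0, push A → (s0, z, AY#)
  ε-move, top A: go to s1, push YY → (s1, z, YYY#)
  read z, top Y: go to s0, push ε → (s0, ε, YY#)
All input consumed in state s0 with stack YY#.

YY#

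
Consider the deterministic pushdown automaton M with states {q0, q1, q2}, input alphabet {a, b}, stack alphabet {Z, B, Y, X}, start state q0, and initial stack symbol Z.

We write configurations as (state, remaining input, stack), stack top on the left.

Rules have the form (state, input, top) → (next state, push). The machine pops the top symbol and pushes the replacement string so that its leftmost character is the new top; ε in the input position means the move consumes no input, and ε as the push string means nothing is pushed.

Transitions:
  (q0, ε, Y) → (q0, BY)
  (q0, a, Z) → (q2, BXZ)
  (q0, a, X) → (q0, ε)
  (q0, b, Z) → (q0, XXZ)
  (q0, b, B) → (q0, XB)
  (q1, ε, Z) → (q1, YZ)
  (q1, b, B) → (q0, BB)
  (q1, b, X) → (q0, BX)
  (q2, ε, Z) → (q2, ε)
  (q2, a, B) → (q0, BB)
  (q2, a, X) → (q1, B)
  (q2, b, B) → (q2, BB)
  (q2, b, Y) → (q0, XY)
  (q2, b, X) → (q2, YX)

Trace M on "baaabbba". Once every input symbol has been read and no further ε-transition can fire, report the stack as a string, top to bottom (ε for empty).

(q0, baaabbba, Z) ⊢ (q0, aaabbba, XXZ) ⊢ (q0, aabbba, XZ) ⊢ (q0, abbba, Z) ⊢ (q2, bbba, BXZ) ⊢ (q2, bba, BBXZ) ⊢ (q2, ba, BBBXZ) ⊢ (q2, a, BBBBXZ) ⊢ (q0, ε, BBBBBXZ)
All input consumed in state q0 with stack BBBBBXZ.

BBBBBXZ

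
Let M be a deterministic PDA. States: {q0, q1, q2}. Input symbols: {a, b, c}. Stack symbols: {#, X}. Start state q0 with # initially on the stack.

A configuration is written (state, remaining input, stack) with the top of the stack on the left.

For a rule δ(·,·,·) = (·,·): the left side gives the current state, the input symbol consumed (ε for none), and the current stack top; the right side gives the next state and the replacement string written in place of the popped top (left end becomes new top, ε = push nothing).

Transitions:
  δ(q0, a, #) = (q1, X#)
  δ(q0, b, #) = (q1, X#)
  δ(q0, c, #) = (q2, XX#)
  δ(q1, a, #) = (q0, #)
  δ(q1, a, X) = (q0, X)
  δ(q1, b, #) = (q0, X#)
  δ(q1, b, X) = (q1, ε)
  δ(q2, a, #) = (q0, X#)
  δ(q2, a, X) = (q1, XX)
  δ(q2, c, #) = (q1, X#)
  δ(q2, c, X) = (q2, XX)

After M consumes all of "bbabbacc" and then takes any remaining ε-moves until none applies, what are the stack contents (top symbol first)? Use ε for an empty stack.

XXX#

(q0, bbabbacc, #) ⊢ (q1, babbacc, X#) ⊢ (q1, abbacc, #) ⊢ (q0, bbacc, #) ⊢ (q1, bacc, X#) ⊢ (q1, acc, #) ⊢ (q0, cc, #) ⊢ (q2, c, XX#) ⊢ (q2, ε, XXX#)
All input consumed in state q2 with stack XXX#.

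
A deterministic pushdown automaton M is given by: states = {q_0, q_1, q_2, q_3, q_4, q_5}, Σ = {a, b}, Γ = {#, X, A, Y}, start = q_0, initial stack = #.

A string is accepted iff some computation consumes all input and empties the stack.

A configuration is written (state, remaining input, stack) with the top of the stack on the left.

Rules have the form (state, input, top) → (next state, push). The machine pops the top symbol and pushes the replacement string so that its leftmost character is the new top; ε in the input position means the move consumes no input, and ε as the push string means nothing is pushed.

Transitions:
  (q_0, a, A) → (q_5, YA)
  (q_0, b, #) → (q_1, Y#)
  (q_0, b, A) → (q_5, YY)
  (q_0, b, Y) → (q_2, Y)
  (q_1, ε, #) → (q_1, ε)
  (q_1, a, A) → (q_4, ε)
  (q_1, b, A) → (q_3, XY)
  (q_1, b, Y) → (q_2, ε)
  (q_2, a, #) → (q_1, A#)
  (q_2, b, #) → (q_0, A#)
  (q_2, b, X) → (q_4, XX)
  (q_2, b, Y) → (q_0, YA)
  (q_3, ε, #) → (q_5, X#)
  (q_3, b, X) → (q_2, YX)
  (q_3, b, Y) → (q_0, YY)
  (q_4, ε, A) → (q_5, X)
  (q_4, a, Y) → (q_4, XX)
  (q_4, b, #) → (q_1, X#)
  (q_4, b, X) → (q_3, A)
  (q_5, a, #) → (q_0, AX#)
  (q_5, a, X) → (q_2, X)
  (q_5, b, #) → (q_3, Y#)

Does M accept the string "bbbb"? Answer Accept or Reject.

(q_0, bbbb, #)
  read b, top #: go to q_1, push Y# → (q_1, bbb, Y#)
  read b, top Y: go to q_2, push ε → (q_2, bb, #)
  read b, top #: go to q_0, push A# → (q_0, b, A#)
  read b, top A: go to q_5, push YY → (q_5, ε, YY#)
All input consumed; stack is YY#, not empty, and no further ε-move applies.

Reject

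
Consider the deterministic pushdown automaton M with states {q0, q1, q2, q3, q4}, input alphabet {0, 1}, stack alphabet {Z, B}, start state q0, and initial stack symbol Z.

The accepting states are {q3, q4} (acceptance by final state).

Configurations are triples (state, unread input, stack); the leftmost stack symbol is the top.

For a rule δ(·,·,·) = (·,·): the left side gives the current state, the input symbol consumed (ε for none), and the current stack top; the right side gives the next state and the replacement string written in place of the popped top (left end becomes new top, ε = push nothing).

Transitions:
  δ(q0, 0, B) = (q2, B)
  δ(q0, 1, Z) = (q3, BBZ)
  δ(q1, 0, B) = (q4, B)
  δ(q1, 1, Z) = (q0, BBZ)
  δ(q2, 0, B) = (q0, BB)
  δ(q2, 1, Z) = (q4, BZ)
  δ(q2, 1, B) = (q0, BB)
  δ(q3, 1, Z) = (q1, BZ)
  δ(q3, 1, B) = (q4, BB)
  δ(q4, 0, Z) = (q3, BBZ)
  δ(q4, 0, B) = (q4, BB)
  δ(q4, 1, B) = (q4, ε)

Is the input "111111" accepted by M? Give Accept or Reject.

Reject

(q0, 111111, Z)
  read 1, top Z: go to q3, push BBZ → (q3, 11111, BBZ)
  read 1, top B: go to q4, push BB → (q4, 1111, BBBZ)
  read 1, top B: go to q4, push ε → (q4, 111, BBZ)
  read 1, top B: go to q4, push ε → (q4, 11, BZ)
  read 1, top B: go to q4, push ε → (q4, 1, Z)
No transition applies at (q4, 1, Z); input not fully consumed.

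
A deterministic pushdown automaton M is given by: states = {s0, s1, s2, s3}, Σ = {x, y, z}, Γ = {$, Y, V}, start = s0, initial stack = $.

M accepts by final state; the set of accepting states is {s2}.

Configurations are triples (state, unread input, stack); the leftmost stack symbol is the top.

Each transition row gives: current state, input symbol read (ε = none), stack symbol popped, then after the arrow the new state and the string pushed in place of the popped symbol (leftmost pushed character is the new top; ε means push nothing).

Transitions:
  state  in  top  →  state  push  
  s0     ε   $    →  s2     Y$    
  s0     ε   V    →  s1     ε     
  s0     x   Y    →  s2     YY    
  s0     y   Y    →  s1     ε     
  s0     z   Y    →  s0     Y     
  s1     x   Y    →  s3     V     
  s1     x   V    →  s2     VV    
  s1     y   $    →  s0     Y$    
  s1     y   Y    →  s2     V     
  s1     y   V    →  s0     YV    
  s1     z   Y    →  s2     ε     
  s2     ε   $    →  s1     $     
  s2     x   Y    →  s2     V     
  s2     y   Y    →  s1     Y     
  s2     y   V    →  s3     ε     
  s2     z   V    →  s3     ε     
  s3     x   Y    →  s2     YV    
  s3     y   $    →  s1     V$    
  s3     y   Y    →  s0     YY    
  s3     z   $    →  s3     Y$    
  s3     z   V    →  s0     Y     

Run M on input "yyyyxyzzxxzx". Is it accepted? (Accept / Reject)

(s0, yyyyxyzzxxzx, $)
  ε-move, top $: go to s2, push Y$ → (s2, yyyyxyzzxxzx, Y$)
  read y, top Y: go to s1, push Y → (s1, yyyxyzzxxzx, Y$)
  read y, top Y: go to s2, push V → (s2, yyxyzzxxzx, V$)
  read y, top V: go to s3, push ε → (s3, yxyzzxxzx, $)
  read y, top $: go to s1, push V$ → (s1, xyzzxxzx, V$)
  read x, top V: go to s2, push VV → (s2, yzzxxzx, VV$)
  read y, top V: go to s3, push ε → (s3, zzxxzx, V$)
  read z, top V: go to s0, push Y → (s0, zxxzx, Y$)
  read z, top Y: go to s0, push Y → (s0, xxzx, Y$)
  read x, top Y: go to s2, push YY → (s2, xzx, YY$)
  read x, top Y: go to s2, push V → (s2, zx, VY$)
  read z, top V: go to s3, push ε → (s3, x, Y$)
  read x, top Y: go to s2, push YV → (s2, ε, YV$)
All input consumed; state s2 ∈ F.

Accept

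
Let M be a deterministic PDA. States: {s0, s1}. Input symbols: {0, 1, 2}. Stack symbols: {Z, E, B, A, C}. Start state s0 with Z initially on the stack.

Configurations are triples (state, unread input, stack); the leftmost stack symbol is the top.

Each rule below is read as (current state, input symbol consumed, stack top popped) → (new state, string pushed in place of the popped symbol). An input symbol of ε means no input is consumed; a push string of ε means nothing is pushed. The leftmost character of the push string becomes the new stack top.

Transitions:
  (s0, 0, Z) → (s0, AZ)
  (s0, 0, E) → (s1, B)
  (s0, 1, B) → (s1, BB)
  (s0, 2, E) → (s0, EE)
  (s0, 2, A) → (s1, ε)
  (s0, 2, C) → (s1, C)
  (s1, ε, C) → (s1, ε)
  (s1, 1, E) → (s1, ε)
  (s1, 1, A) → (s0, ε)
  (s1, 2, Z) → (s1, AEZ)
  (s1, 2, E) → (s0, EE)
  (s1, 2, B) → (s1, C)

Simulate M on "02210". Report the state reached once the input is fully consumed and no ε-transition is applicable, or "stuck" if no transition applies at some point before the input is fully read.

(s0, 02210, Z) ⊢ (s0, 2210, AZ) ⊢ (s1, 210, Z) ⊢ (s1, 10, AEZ) ⊢ (s0, 0, EZ) ⊢ (s1, ε, BZ)
All input consumed; M is in state s1.

s1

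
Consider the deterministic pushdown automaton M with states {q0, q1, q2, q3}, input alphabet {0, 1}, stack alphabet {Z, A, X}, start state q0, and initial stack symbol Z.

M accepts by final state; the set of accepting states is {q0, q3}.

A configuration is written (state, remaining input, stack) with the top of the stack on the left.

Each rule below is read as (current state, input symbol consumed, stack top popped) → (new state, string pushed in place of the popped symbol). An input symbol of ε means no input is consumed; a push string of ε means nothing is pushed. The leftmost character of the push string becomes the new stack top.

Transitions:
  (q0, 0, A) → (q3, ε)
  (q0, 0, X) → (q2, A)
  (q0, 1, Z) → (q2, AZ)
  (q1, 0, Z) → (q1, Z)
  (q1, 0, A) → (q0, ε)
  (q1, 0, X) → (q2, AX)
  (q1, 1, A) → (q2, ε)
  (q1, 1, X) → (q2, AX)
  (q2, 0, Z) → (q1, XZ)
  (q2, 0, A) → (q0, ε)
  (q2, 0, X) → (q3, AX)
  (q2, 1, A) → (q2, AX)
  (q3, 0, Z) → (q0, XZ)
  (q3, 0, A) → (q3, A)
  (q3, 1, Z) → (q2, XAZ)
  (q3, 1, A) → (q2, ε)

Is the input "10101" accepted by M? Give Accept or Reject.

Reject

(q0, 10101, Z) ⊢ (q2, 0101, AZ) ⊢ (q0, 101, Z) ⊢ (q2, 01, AZ) ⊢ (q0, 1, Z) ⊢ (q2, ε, AZ)
All input consumed; state q2 ∉ F and no further ε-move applies.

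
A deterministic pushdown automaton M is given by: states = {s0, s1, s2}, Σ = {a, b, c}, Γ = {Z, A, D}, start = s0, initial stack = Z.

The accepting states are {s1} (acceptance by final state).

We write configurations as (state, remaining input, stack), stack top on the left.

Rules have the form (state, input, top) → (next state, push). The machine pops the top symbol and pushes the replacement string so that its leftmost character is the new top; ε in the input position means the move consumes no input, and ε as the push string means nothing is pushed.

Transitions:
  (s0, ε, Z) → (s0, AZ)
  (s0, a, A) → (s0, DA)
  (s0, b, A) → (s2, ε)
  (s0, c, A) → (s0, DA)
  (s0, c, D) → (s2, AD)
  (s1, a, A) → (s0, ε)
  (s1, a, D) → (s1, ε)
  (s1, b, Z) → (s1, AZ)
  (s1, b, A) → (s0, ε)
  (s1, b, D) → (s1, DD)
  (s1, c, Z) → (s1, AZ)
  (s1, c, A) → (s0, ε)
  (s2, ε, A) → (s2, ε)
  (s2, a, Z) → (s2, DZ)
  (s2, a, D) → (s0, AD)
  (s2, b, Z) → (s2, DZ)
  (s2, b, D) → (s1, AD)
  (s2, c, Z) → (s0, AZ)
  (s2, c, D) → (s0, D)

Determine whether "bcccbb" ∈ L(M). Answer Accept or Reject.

(s0, bcccbb, Z)
  ε-move, top Z: go to s0, push AZ → (s0, bcccbb, AZ)
  read b, top A: go to s2, push ε → (s2, cccbb, Z)
  read c, top Z: go to s0, push AZ → (s0, ccbb, AZ)
  read c, top A: go to s0, push DA → (s0, cbb, DAZ)
  read c, top D: go to s2, push AD → (s2, bb, ADAZ)
  ε-move, top A: go to s2, push ε → (s2, bb, DAZ)
  read b, top D: go to s1, push AD → (s1, b, ADAZ)
  read b, top A: go to s0, push ε → (s0, ε, DAZ)
All input consumed; state s0 ∉ F and no further ε-move applies.

Reject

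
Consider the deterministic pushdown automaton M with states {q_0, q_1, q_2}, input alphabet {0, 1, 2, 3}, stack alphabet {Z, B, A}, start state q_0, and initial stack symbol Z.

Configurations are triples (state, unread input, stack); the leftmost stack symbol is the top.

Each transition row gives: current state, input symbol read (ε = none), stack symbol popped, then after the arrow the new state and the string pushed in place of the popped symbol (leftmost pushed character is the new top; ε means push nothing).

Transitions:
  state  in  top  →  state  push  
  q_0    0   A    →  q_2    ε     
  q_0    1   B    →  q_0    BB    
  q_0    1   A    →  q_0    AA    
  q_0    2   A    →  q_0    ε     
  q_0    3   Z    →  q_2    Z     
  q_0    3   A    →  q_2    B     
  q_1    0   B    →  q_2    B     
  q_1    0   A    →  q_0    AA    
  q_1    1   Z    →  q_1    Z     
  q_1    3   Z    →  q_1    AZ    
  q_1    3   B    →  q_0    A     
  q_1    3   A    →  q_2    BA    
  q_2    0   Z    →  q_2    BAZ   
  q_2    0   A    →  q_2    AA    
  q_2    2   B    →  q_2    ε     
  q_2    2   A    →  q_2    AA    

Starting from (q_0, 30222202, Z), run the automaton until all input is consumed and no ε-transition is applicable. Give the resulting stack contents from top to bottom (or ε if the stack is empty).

AAAAAAZ

(q_0, 30222202, Z)
  read 3, top Z: go to q_2, push Z → (q_2, 0222202, Z)
  read 0, top Z: go to q_2, push BAZ → (q_2, 222202, BAZ)
  read 2, top B: go to q_2, push ε → (q_2, 22202, AZ)
  read 2, top A: go to q_2, push AA → (q_2, 2202, AAZ)
  read 2, top A: go to q_2, push AA → (q_2, 202, AAAZ)
  read 2, top A: go to q_2, push AA → (q_2, 02, AAAAZ)
  read 0, top A: go to q_2, push AA → (q_2, 2, AAAAAZ)
  read 2, top A: go to q_2, push AA → (q_2, ε, AAAAAAZ)
All input consumed in state q_2 with stack AAAAAAZ.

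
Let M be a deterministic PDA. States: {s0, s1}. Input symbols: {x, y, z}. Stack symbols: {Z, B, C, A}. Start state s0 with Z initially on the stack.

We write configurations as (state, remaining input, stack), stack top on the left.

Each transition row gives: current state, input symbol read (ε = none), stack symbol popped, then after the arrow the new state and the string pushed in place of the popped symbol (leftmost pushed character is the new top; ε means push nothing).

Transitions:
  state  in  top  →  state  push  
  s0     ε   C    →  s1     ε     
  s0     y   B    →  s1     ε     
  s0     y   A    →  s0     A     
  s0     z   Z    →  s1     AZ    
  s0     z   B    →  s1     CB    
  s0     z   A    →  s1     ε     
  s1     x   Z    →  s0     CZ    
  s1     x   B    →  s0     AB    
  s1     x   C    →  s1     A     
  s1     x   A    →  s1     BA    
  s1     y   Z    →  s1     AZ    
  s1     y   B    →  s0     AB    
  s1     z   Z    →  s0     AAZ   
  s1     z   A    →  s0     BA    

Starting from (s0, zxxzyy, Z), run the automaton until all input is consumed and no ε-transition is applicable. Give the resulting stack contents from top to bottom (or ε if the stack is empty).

(s0, zxxzyy, Z)
  read z, top Z: go to s1, push AZ → (s1, xxzyy, AZ)
  read x, top A: go to s1, push BA → (s1, xzyy, BAZ)
  read x, top B: go to s0, push AB → (s0, zyy, ABAZ)
  read z, top A: go to s1, push ε → (s1, yy, BAZ)
  read y, top B: go to s0, push AB → (s0, y, ABAZ)
  read y, top A: go to s0, push A → (s0, ε, ABAZ)
All input consumed in state s0 with stack ABAZ.

ABAZ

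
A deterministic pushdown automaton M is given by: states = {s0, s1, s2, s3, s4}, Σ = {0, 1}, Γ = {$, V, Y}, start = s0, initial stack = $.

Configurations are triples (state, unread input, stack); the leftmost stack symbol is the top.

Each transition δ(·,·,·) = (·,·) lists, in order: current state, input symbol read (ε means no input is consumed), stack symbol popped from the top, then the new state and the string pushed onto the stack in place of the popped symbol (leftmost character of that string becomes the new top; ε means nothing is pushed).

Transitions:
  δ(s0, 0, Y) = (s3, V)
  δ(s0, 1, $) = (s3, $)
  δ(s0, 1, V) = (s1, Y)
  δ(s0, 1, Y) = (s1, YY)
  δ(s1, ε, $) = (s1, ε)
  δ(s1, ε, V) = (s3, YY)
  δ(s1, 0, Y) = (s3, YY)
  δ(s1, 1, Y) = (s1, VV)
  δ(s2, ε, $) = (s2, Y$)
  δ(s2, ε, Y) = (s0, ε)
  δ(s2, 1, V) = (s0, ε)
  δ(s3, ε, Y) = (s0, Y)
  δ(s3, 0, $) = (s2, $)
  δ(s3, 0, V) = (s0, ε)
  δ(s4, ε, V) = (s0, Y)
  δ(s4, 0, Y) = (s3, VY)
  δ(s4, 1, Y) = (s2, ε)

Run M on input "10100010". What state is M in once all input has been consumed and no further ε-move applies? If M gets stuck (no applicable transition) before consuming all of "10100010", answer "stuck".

stuck

(s0, 10100010, $)
  read 1, top $: go to s3, push $ → (s3, 0100010, $)
  read 0, top $: go to s2, push $ → (s2, 100010, $)
  ε-move, top $: go to s2, push Y$ → (s2, 100010, Y$)
  ε-move, top Y: go to s0, push ε → (s0, 100010, $)
  read 1, top $: go to s3, push $ → (s3, 00010, $)
  read 0, top $: go to s2, push $ → (s2, 0010, $)
  ε-move, top $: go to s2, push Y$ → (s2, 0010, Y$)
  ε-move, top Y: go to s0, push ε → (s0, 0010, $)
No transition for (s0, 0, top $); M blocks with input 0010 remaining.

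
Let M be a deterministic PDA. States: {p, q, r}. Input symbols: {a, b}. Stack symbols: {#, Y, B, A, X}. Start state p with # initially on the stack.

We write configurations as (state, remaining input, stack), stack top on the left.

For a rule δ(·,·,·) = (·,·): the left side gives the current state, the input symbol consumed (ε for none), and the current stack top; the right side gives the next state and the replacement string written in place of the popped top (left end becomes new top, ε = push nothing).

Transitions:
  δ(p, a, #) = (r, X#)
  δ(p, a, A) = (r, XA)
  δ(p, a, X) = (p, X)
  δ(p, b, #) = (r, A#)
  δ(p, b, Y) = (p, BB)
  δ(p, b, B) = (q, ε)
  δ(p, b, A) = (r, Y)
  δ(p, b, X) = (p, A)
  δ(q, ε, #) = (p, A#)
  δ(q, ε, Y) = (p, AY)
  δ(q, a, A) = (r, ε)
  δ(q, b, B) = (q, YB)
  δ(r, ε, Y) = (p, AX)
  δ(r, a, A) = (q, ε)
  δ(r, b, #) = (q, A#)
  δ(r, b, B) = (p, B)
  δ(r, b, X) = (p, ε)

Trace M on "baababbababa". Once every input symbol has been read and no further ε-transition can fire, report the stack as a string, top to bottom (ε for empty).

(p, baababbababa, #)
  read b, top #: go to r, push A# → (r, aababbababa, A#)
  read a, top A: go to q, push ε → (q, ababbababa, #)
  ε-move, top #: go to p, push A# → (p, ababbababa, A#)
  read a, top A: go to r, push XA → (r, babbababa, XA#)
  read b, top X: go to p, push ε → (p, abbababa, A#)
  read a, top A: go to r, push XA → (r, bbababa, XA#)
  read b, top X: go to p, push ε → (p, bababa, A#)
  read b, top A: go to r, push Y → (r, ababa, Y#)
  ε-move, top Y: go to p, push AX → (p, ababa, AX#)
  read a, top A: go to r, push XA → (r, baba, XAX#)
  read b, top X: go to p, push ε → (p, aba, AX#)
  read a, top A: go to r, push XA → (r, ba, XAX#)
  read b, top X: go to p, push ε → (p, a, AX#)
  read a, top A: go to r, push XA → (r, ε, XAX#)
All input consumed in state r with stack XAX#.

XAX#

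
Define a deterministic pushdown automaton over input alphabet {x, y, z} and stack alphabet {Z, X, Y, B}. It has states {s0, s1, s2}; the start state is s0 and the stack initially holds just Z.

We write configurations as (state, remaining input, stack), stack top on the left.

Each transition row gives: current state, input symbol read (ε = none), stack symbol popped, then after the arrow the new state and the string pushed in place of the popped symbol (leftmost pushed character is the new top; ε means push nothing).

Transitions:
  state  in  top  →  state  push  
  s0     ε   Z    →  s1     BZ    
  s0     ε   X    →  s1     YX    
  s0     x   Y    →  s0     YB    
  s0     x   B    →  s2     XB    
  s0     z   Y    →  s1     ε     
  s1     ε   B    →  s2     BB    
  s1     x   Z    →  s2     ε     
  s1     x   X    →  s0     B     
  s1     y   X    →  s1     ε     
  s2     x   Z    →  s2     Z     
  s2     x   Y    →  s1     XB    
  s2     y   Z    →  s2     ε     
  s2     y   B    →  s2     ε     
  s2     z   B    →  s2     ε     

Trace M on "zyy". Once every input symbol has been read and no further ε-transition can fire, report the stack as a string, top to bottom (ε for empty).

ε

(s0, zyy, Z)
  ε-move, top Z: go to s1, push BZ → (s1, zyy, BZ)
  ε-move, top B: go to s2, push BB → (s2, zyy, BBZ)
  read z, top B: go to s2, push ε → (s2, yy, BZ)
  read y, top B: go to s2, push ε → (s2, y, Z)
  read y, top Z: go to s2, push ε → (s2, ε, ε)
All input consumed in state s2 with stack ε.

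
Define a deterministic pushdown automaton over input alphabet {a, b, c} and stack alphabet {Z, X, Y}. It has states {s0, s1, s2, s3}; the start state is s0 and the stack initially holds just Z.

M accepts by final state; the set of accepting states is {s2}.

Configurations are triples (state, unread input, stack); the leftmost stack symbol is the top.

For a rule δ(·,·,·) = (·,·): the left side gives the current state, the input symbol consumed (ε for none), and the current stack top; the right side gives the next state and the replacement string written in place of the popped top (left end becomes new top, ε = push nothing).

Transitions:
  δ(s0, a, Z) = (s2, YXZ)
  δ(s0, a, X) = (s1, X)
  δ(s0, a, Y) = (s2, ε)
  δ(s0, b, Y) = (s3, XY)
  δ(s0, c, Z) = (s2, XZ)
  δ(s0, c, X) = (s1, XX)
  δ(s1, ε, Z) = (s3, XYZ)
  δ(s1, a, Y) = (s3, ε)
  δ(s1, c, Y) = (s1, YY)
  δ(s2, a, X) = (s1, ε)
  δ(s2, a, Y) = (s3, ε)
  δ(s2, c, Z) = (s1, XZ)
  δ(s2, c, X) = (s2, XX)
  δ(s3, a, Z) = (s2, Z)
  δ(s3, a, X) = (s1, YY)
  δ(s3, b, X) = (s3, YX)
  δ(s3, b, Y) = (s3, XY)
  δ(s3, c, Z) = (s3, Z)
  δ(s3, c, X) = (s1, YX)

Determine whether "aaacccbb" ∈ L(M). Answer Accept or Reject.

(s0, aaacccbb, Z) ⊢ (s2, aacccbb, YXZ) ⊢ (s3, acccbb, XZ) ⊢ (s1, cccbb, YYZ) ⊢ (s1, ccbb, YYYZ) ⊢ (s1, cbb, YYYYZ) ⊢ (s1, bb, YYYYYZ)
No transition applies at (s1, bb, YYYYYZ); input not fully consumed.

Reject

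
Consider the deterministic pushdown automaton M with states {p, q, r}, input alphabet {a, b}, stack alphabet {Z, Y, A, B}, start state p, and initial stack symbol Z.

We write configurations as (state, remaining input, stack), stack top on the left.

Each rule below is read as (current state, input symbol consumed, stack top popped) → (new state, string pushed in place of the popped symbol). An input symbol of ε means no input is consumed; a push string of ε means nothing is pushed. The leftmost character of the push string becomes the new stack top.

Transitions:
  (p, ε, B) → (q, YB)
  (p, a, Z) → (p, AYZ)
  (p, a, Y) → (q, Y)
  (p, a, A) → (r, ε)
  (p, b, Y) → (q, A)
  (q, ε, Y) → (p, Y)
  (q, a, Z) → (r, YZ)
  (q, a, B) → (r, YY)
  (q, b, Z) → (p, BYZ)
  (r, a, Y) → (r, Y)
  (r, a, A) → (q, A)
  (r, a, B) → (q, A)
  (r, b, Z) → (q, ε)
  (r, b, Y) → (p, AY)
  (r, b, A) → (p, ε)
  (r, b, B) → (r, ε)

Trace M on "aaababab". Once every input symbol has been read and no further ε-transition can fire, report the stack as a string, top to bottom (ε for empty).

(p, aaababab, Z)
  read a, top Z: go to p, push AYZ → (p, aababab, AYZ)
  read a, top A: go to r, push ε → (r, ababab, YZ)
  read a, top Y: go to r, push Y → (r, babab, YZ)
  read b, top Y: go to p, push AY → (p, abab, AYZ)
  read a, top A: go to r, push ε → (r, bab, YZ)
  read b, top Y: go to p, push AY → (p, ab, AYZ)
  read a, top A: go to r, push ε → (r, b, YZ)
  read b, top Y: go to p, push AY → (p, ε, AYZ)
All input consumed in state p with stack AYZ.

AYZ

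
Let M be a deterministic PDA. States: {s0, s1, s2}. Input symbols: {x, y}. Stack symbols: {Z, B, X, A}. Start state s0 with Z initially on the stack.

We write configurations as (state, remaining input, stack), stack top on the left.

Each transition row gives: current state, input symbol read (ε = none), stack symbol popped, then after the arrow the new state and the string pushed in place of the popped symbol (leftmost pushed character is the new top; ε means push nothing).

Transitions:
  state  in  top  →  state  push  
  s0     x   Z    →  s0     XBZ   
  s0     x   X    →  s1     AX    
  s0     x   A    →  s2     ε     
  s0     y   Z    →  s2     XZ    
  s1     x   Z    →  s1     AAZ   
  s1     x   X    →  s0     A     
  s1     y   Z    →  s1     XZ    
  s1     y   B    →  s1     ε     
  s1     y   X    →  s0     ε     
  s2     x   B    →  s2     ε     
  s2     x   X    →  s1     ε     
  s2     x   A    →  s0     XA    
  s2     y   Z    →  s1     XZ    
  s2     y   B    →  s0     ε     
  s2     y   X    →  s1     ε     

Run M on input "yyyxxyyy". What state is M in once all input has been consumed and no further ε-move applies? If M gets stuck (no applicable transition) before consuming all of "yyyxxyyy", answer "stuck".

s2

(s0, yyyxxyyy, Z)
  read y, top Z: go to s2, push XZ → (s2, yyxxyyy, XZ)
  read y, top X: go to s1, push ε → (s1, yxxyyy, Z)
  read y, top Z: go to s1, push XZ → (s1, xxyyy, XZ)
  read x, top X: go to s0, push A → (s0, xyyy, AZ)
  read x, top A: go to s2, push ε → (s2, yyy, Z)
  read y, top Z: go to s1, push XZ → (s1, yy, XZ)
  read y, top X: go to s0, push ε → (s0, y, Z)
  read y, top Z: go to s2, push XZ → (s2, ε, XZ)
All input consumed; M is in state s2.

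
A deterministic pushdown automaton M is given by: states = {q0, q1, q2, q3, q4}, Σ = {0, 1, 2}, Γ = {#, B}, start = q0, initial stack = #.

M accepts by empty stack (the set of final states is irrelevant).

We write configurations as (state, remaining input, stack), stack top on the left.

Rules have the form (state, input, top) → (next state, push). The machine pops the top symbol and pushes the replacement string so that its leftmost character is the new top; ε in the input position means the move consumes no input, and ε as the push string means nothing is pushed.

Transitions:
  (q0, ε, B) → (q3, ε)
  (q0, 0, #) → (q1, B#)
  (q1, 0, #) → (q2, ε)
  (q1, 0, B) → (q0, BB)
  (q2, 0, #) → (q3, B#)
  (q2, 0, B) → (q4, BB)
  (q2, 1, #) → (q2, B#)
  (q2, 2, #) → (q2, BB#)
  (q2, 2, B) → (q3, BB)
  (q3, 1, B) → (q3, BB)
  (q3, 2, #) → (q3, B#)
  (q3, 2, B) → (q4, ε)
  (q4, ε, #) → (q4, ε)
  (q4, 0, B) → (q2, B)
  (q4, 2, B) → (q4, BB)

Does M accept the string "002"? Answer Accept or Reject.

Accept

(q0, 002, #)
  read 0, top #: go to q1, push B# → (q1, 02, B#)
  read 0, top B: go to q0, push BB → (q0, 2, BB#)
  ε-move, top B: go to q3, push ε → (q3, 2, B#)
  read 2, top B: go to q4, push ε → (q4, ε, #)
  ε-move, top #: go to q4, push ε → (q4, ε, ε)
All input consumed and the stack is empty.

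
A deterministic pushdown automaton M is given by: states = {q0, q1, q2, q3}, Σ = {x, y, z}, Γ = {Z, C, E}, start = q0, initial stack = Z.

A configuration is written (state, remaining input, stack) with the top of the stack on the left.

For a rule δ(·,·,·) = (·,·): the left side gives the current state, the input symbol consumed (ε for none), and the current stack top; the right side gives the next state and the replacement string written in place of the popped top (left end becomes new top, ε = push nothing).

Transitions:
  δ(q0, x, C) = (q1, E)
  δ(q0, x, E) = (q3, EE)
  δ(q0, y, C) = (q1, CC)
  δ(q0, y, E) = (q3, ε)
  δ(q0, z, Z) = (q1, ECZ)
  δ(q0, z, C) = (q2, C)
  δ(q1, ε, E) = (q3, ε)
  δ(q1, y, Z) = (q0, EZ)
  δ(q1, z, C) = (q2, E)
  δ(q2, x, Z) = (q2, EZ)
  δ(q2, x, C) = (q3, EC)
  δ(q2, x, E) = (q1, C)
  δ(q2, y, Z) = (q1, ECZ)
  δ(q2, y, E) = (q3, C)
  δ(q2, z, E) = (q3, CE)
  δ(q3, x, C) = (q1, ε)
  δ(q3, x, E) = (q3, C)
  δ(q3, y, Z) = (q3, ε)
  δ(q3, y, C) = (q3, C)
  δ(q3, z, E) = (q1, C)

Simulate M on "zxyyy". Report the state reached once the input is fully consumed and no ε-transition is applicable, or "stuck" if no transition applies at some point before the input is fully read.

q3

(q0, zxyyy, Z) ⊢ (q1, xyyy, ECZ) ⊢ (q3, xyyy, CZ) ⊢ (q1, yyy, Z) ⊢ (q0, yy, EZ) ⊢ (q3, y, Z) ⊢ (q3, ε, ε)
All input consumed; M is in state q3.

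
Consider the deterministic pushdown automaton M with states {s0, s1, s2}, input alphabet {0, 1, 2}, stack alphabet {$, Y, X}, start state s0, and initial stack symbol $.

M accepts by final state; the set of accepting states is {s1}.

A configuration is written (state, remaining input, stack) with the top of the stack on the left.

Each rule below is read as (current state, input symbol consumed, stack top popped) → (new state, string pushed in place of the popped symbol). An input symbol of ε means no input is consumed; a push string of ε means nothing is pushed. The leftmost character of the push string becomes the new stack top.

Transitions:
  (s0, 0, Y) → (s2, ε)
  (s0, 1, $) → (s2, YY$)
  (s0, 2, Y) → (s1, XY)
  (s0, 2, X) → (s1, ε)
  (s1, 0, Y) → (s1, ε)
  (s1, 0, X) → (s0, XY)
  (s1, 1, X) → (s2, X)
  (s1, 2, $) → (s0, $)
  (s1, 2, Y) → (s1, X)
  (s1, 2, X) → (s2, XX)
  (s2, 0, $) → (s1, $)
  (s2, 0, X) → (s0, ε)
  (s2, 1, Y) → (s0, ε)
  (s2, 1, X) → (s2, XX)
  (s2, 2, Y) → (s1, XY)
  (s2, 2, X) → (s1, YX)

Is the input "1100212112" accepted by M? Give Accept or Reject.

(s0, 1100212112, $)
  read 1, top $: go to s2, push YY$ → (s2, 100212112, YY$)
  read 1, top Y: go to s0, push ε → (s0, 00212112, Y$)
  read 0, top Y: go to s2, push ε → (s2, 0212112, $)
  read 0, top $: go to s1, push $ → (s1, 212112, $)
  read 2, top $: go to s0, push $ → (s0, 12112, $)
  read 1, top $: go to s2, push YY$ → (s2, 2112, YY$)
  read 2, top Y: go to s1, push XY → (s1, 112, XYY$)
  read 1, top X: go to s2, push X → (s2, 12, XYY$)
  read 1, top X: go to s2, push XX → (s2, 2, XXYY$)
  read 2, top X: go to s1, push YX → (s1, ε, YXXYY$)
All input consumed; state s1 ∈ F.

Accept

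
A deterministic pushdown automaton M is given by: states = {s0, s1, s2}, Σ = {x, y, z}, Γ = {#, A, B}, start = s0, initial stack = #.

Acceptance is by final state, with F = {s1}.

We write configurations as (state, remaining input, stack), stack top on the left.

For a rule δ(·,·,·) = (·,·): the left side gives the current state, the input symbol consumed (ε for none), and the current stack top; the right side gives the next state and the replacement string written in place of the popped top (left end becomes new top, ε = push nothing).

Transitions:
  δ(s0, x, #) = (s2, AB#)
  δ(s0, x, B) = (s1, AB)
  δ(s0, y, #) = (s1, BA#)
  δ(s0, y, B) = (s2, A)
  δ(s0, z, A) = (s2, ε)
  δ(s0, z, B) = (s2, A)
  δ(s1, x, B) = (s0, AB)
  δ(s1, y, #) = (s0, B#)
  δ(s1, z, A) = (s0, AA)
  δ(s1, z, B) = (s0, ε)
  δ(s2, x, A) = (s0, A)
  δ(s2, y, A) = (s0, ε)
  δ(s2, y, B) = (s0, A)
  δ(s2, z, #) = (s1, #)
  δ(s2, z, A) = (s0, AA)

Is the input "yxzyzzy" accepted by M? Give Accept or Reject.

Reject

(s0, yxzyzzy, #) ⊢ (s1, xzyzzy, BA#) ⊢ (s0, zyzzy, ABA#) ⊢ (s2, yzzy, BA#) ⊢ (s0, zzy, AA#) ⊢ (s2, zy, A#) ⊢ (s0, y, AA#)
No transition applies at (s0, y, AA#); input not fully consumed.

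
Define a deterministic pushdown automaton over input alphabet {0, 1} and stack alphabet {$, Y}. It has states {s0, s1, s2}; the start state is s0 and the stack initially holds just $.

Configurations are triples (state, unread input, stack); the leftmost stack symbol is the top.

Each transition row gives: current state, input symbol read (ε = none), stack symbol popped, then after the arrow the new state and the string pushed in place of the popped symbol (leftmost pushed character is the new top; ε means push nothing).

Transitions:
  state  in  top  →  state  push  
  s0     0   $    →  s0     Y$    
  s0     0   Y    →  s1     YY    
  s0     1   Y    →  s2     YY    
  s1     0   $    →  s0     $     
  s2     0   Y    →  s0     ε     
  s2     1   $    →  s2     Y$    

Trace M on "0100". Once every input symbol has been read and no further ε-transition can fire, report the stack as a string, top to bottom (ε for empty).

(s0, 0100, $) ⊢ (s0, 100, Y$) ⊢ (s2, 00, YY$) ⊢ (s0, 0, Y$) ⊢ (s1, ε, YY$)
All input consumed in state s1 with stack YY$.

YY$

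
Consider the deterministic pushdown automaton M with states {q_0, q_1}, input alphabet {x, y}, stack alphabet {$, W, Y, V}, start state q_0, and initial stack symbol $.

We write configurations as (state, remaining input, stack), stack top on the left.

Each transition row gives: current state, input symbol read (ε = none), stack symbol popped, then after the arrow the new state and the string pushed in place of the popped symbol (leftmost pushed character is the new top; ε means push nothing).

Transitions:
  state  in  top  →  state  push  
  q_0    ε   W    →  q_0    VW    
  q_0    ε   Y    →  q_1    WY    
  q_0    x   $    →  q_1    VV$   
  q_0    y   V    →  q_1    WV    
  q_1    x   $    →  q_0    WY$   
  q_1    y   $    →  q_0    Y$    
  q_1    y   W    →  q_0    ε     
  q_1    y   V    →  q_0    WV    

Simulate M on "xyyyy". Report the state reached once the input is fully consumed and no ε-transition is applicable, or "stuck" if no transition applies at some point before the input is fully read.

q_1

(q_0, xyyyy, $) ⊢ (q_1, yyyy, VV$) ⊢ (q_0, yyy, WVV$) ⊢ (q_0, yyy, VWVV$) ⊢ (q_1, yy, WVWVV$) ⊢ (q_0, y, VWVV$) ⊢ (q_1, ε, WVWVV$)
All input consumed; M is in state q_1.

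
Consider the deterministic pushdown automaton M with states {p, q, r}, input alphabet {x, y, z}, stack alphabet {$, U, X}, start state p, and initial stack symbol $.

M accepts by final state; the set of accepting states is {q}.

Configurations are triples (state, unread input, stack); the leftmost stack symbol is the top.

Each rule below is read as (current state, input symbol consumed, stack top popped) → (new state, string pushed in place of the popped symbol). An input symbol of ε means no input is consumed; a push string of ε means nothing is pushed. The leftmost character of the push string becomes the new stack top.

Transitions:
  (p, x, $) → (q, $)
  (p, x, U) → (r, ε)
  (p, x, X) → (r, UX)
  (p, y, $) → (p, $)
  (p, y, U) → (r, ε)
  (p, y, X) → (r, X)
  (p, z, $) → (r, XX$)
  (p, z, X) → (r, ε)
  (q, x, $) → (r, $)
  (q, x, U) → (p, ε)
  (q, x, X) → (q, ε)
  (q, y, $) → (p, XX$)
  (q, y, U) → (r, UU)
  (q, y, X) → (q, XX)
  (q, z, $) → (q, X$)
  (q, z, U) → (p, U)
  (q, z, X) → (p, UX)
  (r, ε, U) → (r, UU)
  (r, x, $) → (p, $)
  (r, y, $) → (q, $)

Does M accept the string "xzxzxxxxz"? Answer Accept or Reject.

(p, xzxzxxxxz, $)
  read x, top $: go to q, push $ → (q, zxzxxxxz, $)
  read z, top $: go to q, push X$ → (q, xzxxxxz, X$)
  read x, top X: go to q, push ε → (q, zxxxxz, $)
  read z, top $: go to q, push X$ → (q, xxxxz, X$)
  read x, top X: go to q, push ε → (q, xxxz, $)
  read x, top $: go to r, push $ → (r, xxz, $)
  read x, top $: go to p, push $ → (p, xz, $)
  read x, top $: go to q, push $ → (q, z, $)
  read z, top $: go to q, push X$ → (q, ε, X$)
All input consumed; state q ∈ F.

Accept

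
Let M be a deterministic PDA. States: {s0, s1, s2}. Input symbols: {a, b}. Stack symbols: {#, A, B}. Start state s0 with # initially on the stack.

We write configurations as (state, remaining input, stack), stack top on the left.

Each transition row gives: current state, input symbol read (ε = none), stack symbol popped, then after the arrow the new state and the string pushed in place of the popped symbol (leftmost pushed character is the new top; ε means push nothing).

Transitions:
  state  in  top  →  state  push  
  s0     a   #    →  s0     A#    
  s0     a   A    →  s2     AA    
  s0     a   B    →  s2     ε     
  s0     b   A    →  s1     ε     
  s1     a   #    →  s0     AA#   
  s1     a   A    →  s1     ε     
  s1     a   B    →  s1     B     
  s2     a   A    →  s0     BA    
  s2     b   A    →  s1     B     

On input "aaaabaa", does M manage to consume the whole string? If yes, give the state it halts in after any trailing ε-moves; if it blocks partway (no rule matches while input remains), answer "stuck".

(s0, aaaabaa, #)
  read a, top #: go to s0, push A# → (s0, aaabaa, A#)
  read a, top A: go to s2, push AA → (s2, aabaa, AA#)
  read a, top A: go to s0, push BA → (s0, abaa, BAA#)
  read a, top B: go to s2, push ε → (s2, baa, AA#)
  read b, top A: go to s1, push B → (s1, aa, BA#)
  read a, top B: go to s1, push B → (s1, a, BA#)
  read a, top B: go to s1, push B → (s1, ε, BA#)
All input consumed; M is in state s1.

s1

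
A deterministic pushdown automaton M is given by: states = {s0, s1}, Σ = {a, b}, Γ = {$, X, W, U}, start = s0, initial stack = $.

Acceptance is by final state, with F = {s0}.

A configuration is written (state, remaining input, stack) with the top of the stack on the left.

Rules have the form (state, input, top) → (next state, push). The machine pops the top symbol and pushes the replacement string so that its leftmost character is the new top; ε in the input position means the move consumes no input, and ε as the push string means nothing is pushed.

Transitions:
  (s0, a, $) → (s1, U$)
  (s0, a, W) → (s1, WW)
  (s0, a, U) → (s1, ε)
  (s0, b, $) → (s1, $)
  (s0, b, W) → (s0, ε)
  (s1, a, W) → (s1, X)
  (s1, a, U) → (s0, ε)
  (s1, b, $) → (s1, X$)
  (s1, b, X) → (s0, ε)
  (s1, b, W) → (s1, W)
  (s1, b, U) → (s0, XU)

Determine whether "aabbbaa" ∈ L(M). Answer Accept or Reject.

(s0, aabbbaa, $)
  read a, top $: go to s1, push U$ → (s1, abbbaa, U$)
  read a, top U: go to s0, push ε → (s0, bbbaa, $)
  read b, top $: go to s1, push $ → (s1, bbaa, $)
  read b, top $: go to s1, push X$ → (s1, baa, X$)
  read b, top X: go to s0, push ε → (s0, aa, $)
  read a, top $: go to s1, push U$ → (s1, a, U$)
  read a, top U: go to s0, push ε → (s0, ε, $)
All input consumed; state s0 ∈ F.

Accept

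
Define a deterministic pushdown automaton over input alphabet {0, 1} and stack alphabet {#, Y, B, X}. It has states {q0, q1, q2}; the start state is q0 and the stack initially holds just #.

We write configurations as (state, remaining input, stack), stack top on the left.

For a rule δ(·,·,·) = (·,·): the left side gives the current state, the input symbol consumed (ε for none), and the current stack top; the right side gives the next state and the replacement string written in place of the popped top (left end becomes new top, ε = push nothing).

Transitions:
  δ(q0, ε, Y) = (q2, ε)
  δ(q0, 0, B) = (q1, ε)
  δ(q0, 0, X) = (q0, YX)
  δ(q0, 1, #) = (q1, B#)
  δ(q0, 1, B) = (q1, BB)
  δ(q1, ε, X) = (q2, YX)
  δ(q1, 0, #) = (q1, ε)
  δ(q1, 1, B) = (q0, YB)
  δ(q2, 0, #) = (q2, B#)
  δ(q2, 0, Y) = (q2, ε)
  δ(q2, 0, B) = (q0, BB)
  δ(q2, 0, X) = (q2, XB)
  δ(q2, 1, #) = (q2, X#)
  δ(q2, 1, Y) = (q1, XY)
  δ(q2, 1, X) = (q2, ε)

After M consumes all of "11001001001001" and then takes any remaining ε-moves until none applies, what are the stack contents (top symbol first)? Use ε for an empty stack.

B#

(q0, 11001001001001, #) ⊢ (q1, 1001001001001, B#) ⊢ (q0, 001001001001, YB#) ⊢ (q2, 001001001001, B#) ⊢ (q0, 01001001001, BB#) ⊢ (q1, 1001001001, B#) ⊢ (q0, 001001001, YB#) ⊢ (q2, 001001001, B#) ⊢ (q0, 01001001, BB#) ⊢ (q1, 1001001, B#) ⊢ (q0, 001001, YB#) ⊢ (q2, 001001, B#) ⊢ (q0, 01001, BB#) ⊢ (q1, 1001, B#) ⊢ (q0, 001, YB#) ⊢ (q2, 001, B#) ⊢ (q0, 01, BB#) ⊢ (q1, 1, B#) ⊢ (q0, ε, YB#) ⊢ (q2, ε, B#)
All input consumed in state q2 with stack B#.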